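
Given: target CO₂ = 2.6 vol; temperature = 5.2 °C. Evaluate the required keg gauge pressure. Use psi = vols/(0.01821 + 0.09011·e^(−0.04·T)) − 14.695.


psi = 2.6/(0.01821 + 0.09011·e^(−0.04·5.2)) − 14.695

13.7520 psi


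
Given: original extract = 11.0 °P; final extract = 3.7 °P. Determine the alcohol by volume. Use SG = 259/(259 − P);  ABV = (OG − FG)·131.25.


OG = 259/(259 − 11.0) = 1.0444
FG = 259/(259 − 3.7) = 1.0145
ABV = (1.0444 − 1.0145)·131.25

3.9194 % ABV


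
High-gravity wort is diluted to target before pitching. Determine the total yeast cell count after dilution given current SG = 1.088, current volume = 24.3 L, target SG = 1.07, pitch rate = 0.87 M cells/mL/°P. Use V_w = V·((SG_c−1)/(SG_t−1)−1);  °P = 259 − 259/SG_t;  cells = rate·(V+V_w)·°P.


V_w = 24.3·((1.088−1)/(1.07−1)−1) = 6.2486
V_final = 24.3 + 6.2486 = 30.5486
°P = 259 − 259/1.07 = 16.9439
cells = 0.87·30.5486·16.9439

450.3231 billion cells


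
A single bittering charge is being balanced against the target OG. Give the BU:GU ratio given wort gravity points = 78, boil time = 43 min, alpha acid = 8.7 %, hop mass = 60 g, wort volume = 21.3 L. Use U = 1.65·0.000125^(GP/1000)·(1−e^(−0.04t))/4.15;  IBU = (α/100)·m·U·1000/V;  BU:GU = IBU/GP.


U = 1.65·0.000125^(78/1000)·(1−e^(−0.04·43))/4.15 = 0.1619
IBU = (8.7/100)·60·0.1619·1000/21.3 = 39.6820
BU:GU = 39.6820/78

0.5087


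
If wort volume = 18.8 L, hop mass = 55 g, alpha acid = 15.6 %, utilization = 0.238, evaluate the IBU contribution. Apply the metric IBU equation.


IBU = (α/100)·mass·U·1000 / V
IBU = (15.6/100)·55·0.238·1000 / 18.8

108.6191 IBU


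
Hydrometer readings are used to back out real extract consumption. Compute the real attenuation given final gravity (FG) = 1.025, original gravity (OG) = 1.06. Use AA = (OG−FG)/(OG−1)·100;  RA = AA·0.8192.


AA = (1.06 − 1.025)/(1.06 − 1)·100 = 58.3333
RA = 58.3333·0.8192

47.7867 %


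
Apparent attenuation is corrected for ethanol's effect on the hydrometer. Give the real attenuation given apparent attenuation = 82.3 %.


RA = AA · 0.8192
RA = 82.3 · 0.8192

67.4202 %


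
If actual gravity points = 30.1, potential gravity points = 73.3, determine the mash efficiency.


efficiency = actual / potential × 100
efficiency = 30.1 / 73.3 × 100

41.0641 %


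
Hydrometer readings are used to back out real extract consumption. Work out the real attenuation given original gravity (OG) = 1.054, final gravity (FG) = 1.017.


AA = (OG−FG)/(OG−1)·100;  RA = AA·0.8192
AA = (1.054 − 1.017)/(1.054 − 1)·100 = 68.5185
RA = 68.5185·0.8192

56.1304 %


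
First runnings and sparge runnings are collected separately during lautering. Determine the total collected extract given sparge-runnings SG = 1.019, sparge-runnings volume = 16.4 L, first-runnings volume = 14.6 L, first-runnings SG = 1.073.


total = Σ (SG_i − 1)·1000·V_i
first = (1.073 − 1)·1000·14.6 = 1065.8000
sparge = (1.019 − 1)·1000·16.4 = 311.6000
total = 1065.8000 + 311.6000

1377.4000 gravity·L


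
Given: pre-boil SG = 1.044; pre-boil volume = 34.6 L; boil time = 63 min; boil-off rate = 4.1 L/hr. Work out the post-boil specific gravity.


V_post = V_pre − rate·(t/60);  SG_post = 1 + (SG_pre−1)·V_pre/V_post
V_post = 34.6 − 4.1·(63/60) = 30.2950
SG_post = 1 + (1.044 − 1)·34.6/30.2950

1.0503


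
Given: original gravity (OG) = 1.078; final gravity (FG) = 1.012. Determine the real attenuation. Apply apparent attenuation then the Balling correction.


AA = (OG−FG)/(OG−1)·100;  RA = AA·0.8192
AA = (1.078 − 1.012)/(1.078 − 1)·100 = 84.6154
RA = 84.6154·0.8192

69.3169 %


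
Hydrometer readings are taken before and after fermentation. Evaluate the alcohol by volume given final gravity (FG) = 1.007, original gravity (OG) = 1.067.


ABV = (OG − FG) · 131.25
ABV = (1.067 − 1.007) · 131.25

7.8750 % ABV


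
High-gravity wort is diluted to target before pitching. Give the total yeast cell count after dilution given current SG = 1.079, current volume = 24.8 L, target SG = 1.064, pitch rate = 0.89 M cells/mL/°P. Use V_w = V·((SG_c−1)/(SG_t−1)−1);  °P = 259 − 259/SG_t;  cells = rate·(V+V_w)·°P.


V_w = 24.8·((1.079−1)/(1.064−1)−1) = 5.8125
V_final = 24.8 + 5.8125 = 30.6125
°P = 259 − 259/1.064 = 15.5789
cells = 0.89·30.6125·15.5789

424.4504 billion cells


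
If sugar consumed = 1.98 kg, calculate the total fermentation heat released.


Q = m_sugar · 590 kJ/kg
Q = 1.98 · 590

1168.2000 kJ


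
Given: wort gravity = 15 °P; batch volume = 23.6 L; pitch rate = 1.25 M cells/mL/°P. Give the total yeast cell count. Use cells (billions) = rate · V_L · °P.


cells = 1.25 · 23.6 · 15

442.5000 billion cells


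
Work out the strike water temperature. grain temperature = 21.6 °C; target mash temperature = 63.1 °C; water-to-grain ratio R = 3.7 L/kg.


T_strike = (0.41/R)·(T_mash − T_grain) + T_mash
T_strike = (0.41/3.7)·(63.1 − 21.6) + 63.1

67.6986 °C


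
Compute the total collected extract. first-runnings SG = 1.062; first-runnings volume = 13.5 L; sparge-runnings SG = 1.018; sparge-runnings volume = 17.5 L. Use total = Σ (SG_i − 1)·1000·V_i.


first = (1.062 − 1)·1000·13.5 = 837.0000
sparge = (1.018 − 1)·1000·17.5 = 315.0000
total = 837.0000 + 315.0000

1152.0000 gravity·L


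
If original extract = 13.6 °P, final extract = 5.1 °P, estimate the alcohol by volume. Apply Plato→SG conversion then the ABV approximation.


SG = 259/(259 − P);  ABV = (OG − FG)·131.25
OG = 259/(259 − 13.6) = 1.0554
FG = 259/(259 − 5.1) = 1.0201
ABV = (1.0554 − 1.0201)·131.25

4.6375 % ABV


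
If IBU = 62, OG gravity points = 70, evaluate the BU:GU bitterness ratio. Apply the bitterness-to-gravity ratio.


BU:GU = IBU / OG_points
BU:GU = 62 / 70

0.8857


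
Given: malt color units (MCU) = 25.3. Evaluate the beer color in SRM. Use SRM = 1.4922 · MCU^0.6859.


SRM = 1.4922 · 25.3^0.6859

13.6845 SRM


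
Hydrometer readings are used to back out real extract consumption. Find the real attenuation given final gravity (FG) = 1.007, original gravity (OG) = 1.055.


AA = (OG−FG)/(OG−1)·100;  RA = AA·0.8192
AA = (1.055 − 1.007)/(1.055 − 1)·100 = 87.2727
RA = 87.2727·0.8192

71.4938 %


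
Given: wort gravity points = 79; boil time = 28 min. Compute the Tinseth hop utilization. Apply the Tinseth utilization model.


U = 1.65·0.000125^(GP/1000) · (1 − e^(−0.04·t))/4.15
bigness = 1.65·0.000125^(79/1000) = 0.8112
boil_factor = (1 − e^(−0.04·28))/4.15 = 0.1623
U = 0.8112 · 0.1623

0.1317


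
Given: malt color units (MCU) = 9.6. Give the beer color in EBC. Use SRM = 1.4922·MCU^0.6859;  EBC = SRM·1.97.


SRM = 1.4922·9.6^0.6859 = 7.0399
EBC = 7.0399·1.97

13.8686 EBC


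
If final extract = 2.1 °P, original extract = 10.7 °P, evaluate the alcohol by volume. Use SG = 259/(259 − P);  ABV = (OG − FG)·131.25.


OG = 259/(259 − 10.7) = 1.0431
FG = 259/(259 − 2.1) = 1.0082
ABV = (1.0431 − 1.0082)·131.25

4.5831 % ABV


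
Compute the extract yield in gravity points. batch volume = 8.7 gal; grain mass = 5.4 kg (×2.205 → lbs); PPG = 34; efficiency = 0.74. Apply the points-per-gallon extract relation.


points = lbs × PPG × eff / vol
lbs = 5.4 × 2.205 = 11.9070
points = 11.9070 × 34 × 0.74 / 8.7

34.4345 points


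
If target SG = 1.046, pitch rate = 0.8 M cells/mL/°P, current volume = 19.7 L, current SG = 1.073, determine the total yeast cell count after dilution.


V_w = V·((SG_c−1)/(SG_t−1)−1);  °P = 259 − 259/SG_t;  cells = rate·(V+V_w)·°P
V_w = 19.7·((1.073−1)/(1.046−1)−1) = 11.5630
V_final = 19.7 + 11.5630 = 31.2630
°P = 259 − 259/1.046 = 11.3901
cells = 0.8·31.2630·11.3901

284.8703 billion cells


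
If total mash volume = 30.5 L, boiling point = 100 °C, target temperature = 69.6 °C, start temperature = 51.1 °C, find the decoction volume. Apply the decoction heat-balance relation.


V_dec = V_total·(T_target − T_start)/(T_boil − T_start)
V_dec = 30.5·(69.6 − 51.1)/(100 − 51.1)

11.5389 L


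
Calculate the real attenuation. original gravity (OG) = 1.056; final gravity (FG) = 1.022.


AA = (OG−FG)/(OG−1)·100;  RA = AA·0.8192
AA = (1.056 − 1.022)/(1.056 − 1)·100 = 60.7143
RA = 60.7143·0.8192

49.7371 %


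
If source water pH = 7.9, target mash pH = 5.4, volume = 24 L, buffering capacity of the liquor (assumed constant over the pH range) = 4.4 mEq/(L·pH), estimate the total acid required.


acid = buffering capacity · (pH_source − pH_target) · V
acid = 4.4 · (7.9 − 5.4) · 24

264.0000 mEq


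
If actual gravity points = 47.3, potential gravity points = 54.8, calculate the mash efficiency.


efficiency = actual / potential × 100
efficiency = 47.3 / 54.8 × 100

86.3139 %


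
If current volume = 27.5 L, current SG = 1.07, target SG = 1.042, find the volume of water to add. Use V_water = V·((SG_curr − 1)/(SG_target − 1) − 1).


V_water = 27.5·((1.07 − 1)/(1.042 − 1) − 1)

18.3333 L


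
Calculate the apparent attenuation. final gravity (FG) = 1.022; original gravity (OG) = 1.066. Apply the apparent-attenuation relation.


AA = (OG − FG)/(OG − 1) · 100
AA = (1.066 − 1.022)/(1.066 − 1) · 100

66.6667 %


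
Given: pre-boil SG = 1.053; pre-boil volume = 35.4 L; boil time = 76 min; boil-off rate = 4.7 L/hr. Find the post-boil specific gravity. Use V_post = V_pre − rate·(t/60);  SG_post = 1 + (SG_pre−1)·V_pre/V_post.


V_post = 35.4 − 4.7·(76/60) = 29.4467
SG_post = 1 + (1.053 − 1)·35.4/29.4467

1.0637


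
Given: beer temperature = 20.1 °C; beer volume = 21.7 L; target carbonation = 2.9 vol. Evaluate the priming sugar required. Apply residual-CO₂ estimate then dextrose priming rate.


residual = 14.695·(0.01821 + 0.09011·e^(−0.04·T));  sugar = (target − residual)·4.0·V
residual = 14.695·(0.01821 + 0.09011·e^(−0.04·20.1)) = 0.8602
sugar = (2.9 − 0.8602)·4.0·21.7

177.0540 g


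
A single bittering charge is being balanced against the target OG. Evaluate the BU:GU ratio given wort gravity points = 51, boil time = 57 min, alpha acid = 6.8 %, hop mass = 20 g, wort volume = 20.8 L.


U = 1.65·0.000125^(GP/1000)·(1−e^(−0.04t))/4.15;  IBU = (α/100)·m·U·1000/V;  BU:GU = IBU/GP
U = 1.65·0.000125^(51/1000)·(1−e^(−0.04·57))/4.15 = 0.2257
IBU = (6.8/100)·20·0.2257·1000/20.8 = 14.7568
BU:GU = 14.7568/51

0.2893


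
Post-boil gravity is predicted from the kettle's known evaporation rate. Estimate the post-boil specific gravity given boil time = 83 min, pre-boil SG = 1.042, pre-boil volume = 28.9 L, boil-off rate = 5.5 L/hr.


V_post = V_pre − rate·(t/60);  SG_post = 1 + (SG_pre−1)·V_pre/V_post
V_post = 28.9 − 5.5·(83/60) = 21.2917
SG_post = 1 + (1.042 − 1)·28.9/21.2917

1.0570


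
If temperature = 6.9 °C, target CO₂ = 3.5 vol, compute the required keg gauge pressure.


psi = vols/(0.01821 + 0.09011·e^(−0.04·T)) − 14.695
psi = 3.5/(0.01821 + 0.09011·e^(−0.04·6.9)) − 14.695

25.7269 psi


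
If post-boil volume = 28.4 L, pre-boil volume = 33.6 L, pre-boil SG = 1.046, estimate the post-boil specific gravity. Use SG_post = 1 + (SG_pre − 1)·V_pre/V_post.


pts_pre = (1.046 − 1)·1000 = 46.0000
pts_post = 46.0000·33.6/28.4 = 54.4225
SG_post = 1 + 54.4225/1000

1.0544


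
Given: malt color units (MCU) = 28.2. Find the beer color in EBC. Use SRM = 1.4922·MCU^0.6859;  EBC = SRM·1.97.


SRM = 1.4922·28.2^0.6859 = 14.7419
EBC = 14.7419·1.97

29.0415 EBC


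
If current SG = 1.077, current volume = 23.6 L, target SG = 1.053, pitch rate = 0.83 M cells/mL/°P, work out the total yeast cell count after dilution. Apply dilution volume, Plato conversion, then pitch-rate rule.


V_w = V·((SG_c−1)/(SG_t−1)−1);  °P = 259 − 259/SG_t;  cells = rate·(V+V_w)·°P
V_w = 23.6·((1.077−1)/(1.053−1)−1) = 10.6868
V_final = 23.6 + 10.6868 = 34.2868
°P = 259 − 259/1.053 = 13.0361
cells = 0.83·34.2868·13.0361

370.9815 billion cells


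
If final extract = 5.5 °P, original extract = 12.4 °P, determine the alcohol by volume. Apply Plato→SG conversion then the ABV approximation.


SG = 259/(259 − P);  ABV = (OG − FG)·131.25
OG = 259/(259 − 12.4) = 1.0503
FG = 259/(259 − 5.5) = 1.0217
ABV = (1.0503 − 1.0217)·131.25

3.7521 % ABV


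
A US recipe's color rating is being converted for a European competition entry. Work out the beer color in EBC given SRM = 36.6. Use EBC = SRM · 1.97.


EBC = 36.6 · 1.97

72.1020 EBC


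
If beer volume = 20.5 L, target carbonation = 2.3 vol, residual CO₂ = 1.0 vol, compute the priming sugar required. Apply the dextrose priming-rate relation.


sugar = (target − residual)·4.0·V
sugar = (2.3 − 1.0)·4.0·20.5

106.6000 g


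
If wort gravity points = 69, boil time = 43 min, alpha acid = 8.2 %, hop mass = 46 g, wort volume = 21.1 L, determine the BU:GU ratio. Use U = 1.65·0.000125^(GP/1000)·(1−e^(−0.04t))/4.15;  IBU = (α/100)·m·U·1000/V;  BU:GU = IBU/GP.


U = 1.65·0.000125^(69/1000)·(1−e^(−0.04·43))/4.15 = 0.1756
IBU = (8.2/100)·46·0.1756·1000/21.1 = 31.3848
BU:GU = 31.3848/69

0.4549


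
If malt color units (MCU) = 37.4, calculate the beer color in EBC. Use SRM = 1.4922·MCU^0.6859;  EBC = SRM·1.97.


SRM = 1.4922·37.4^0.6859 = 17.8920
EBC = 17.8920·1.97

35.2473 EBC


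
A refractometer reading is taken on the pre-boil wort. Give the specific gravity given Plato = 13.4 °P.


SG = 259/(259 − P)
SG = 259/(259 − 13.4)

1.0546


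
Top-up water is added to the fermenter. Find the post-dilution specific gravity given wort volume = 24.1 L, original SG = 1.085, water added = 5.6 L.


SG_new = 1 + (SG_old − 1)·V_old/(V_old + V_water)
pts = (1.085 − 1)·1000·24.1/(24.1 + 5.6) = 68.9731
SG_new = 1 + 68.9731/1000

1.0690


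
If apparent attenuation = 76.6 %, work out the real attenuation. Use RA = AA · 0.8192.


RA = 76.6 · 0.8192

62.7507 %


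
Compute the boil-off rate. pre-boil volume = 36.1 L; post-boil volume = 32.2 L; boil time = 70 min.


rate = (V_pre − V_post) / (t_min/60)
rate = (36.1 − 32.2) / (70/60)

3.3429 L/hr


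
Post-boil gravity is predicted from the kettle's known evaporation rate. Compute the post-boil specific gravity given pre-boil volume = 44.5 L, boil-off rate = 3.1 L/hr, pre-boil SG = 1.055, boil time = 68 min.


V_post = V_pre − rate·(t/60);  SG_post = 1 + (SG_pre−1)·V_pre/V_post
V_post = 44.5 − 3.1·(68/60) = 40.9867
SG_post = 1 + (1.055 − 1)·44.5/40.9867

1.0597


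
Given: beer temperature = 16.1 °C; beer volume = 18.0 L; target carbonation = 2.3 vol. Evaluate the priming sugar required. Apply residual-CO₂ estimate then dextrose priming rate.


residual = 14.695·(0.01821 + 0.09011·e^(−0.04·T));  sugar = (target − residual)·4.0·V
residual = 14.695·(0.01821 + 0.09011·e^(−0.04·16.1)) = 0.9630
sugar = (2.3 − 0.9630)·4.0·18.0

96.2617 g


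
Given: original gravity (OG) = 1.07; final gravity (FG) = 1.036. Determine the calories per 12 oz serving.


ABW = (OG−FG)·131.25·0.79/FG;  °P = 259 − 259/SG (for OG→OE and FG→AE);  RE = 0.1808·OE + 0.8192·AE;  Cal = (6.9·ABW + 4·(RE−0.1))·FG·3.55
ABW = (1.07 − 1.036)·131.25·0.79/1.036 = 3.4029
OE = 259 − 259/1.07 = 16.9439 °P
AE = 259 − 259/1.036 = 9.0000 °P
RE = 0.1808·16.9439 + 0.8192·9.0000 = 10.4363 °P
Cal = (6.9·3.4029 + 4·(10.4363−0.1))·1.036·3.55

238.4129 kcal


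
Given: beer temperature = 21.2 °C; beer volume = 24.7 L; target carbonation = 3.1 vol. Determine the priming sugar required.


residual = 14.695·(0.01821 + 0.09011·e^(−0.04·T));  sugar = (target − residual)·4.0·V
residual = 14.695·(0.01821 + 0.09011·e^(−0.04·21.2)) = 0.8347
sugar = (3.1 − 0.8347)·4.0·24.7

223.8119 g


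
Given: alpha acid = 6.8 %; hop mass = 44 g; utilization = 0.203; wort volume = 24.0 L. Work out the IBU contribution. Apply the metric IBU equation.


IBU = (α/100)·mass·U·1000 / V
IBU = (6.8/100)·44·0.203·1000 / 24.0

25.3073 IBU


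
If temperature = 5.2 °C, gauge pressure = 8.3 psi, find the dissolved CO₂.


vols = (P + 14.695)·(0.01821 + 0.09011·e^(−0.04·T))
vols = (8.3 + 14.695)·(0.01821 + 0.09011·e^(−0.04·5.2))

2.1017 volumes


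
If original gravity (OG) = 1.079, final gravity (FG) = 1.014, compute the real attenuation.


AA = (OG−FG)/(OG−1)·100;  RA = AA·0.8192
AA = (1.079 − 1.014)/(1.079 − 1)·100 = 82.2785
RA = 82.2785·0.8192

67.4025 %


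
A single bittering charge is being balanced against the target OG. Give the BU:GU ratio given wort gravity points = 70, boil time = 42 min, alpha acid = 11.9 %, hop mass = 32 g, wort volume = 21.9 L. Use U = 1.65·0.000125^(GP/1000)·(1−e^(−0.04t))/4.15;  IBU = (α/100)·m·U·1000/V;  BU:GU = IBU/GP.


U = 1.65·0.000125^(70/1000)·(1−e^(−0.04·42))/4.15 = 0.1724
IBU = (11.9/100)·32·0.1724·1000/21.9 = 29.9845
BU:GU = 29.9845/70

0.4284


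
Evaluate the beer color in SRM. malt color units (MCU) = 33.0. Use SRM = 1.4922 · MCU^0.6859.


SRM = 1.4922 · 33.0^0.6859

16.4201 SRM


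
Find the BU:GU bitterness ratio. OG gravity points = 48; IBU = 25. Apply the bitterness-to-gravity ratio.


BU:GU = IBU / OG_points
BU:GU = 25 / 48

0.5208


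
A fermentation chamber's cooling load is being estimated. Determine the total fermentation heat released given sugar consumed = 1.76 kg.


Q = m_sugar · 590 kJ/kg
Q = 1.76 · 590

1038.4000 kJ


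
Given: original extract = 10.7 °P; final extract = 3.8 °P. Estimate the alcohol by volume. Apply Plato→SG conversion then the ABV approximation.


SG = 259/(259 − P);  ABV = (OG − FG)·131.25
OG = 259/(259 − 10.7) = 1.0431
FG = 259/(259 − 3.8) = 1.0149
ABV = (1.0431 − 1.0149)·131.25

3.7016 % ABV


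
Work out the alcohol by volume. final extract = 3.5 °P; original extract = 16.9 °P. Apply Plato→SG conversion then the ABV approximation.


SG = 259/(259 − P);  ABV = (OG − FG)·131.25
OG = 259/(259 − 16.9) = 1.0698
FG = 259/(259 − 3.5) = 1.0137
ABV = (1.0698 − 1.0137)·131.25

7.3641 % ABV


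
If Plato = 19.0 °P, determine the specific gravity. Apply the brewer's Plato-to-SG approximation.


SG = 259/(259 − P)
SG = 259/(259 − 19.0)

1.0792


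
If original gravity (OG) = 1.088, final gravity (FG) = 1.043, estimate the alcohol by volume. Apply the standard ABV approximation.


ABV = (OG − FG) · 131.25
ABV = (1.088 − 1.043) · 131.25

5.9063 % ABV


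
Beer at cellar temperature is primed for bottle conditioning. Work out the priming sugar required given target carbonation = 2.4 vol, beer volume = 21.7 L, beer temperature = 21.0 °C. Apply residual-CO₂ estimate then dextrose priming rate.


residual = 14.695·(0.01821 + 0.09011·e^(−0.04·T));  sugar = (target − residual)·4.0·V
residual = 14.695·(0.01821 + 0.09011·e^(−0.04·21.0)) = 0.8393
sugar = (2.4 − 0.8393)·4.0·21.7

135.4729 g


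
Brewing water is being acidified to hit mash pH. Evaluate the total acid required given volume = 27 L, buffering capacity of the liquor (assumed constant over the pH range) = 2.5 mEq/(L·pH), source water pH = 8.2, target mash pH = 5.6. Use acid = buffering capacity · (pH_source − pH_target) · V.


acid = 2.5 · (8.2 − 5.6) · 27

175.5000 mEq


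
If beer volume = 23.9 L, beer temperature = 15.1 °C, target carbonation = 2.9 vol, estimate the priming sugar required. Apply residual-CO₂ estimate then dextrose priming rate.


residual = 14.695·(0.01821 + 0.09011·e^(−0.04·T));  sugar = (target − residual)·4.0·V
residual = 14.695·(0.01821 + 0.09011·e^(−0.04·15.1)) = 0.9914
sugar = (2.9 − 0.9914)·4.0·23.9

182.4609 g


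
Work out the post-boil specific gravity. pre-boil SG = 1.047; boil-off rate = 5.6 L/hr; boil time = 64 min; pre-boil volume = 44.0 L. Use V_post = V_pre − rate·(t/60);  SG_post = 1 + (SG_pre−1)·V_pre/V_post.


V_post = 44.0 − 5.6·(64/60) = 38.0267
SG_post = 1 + (1.047 − 1)·44.0/38.0267

1.0544


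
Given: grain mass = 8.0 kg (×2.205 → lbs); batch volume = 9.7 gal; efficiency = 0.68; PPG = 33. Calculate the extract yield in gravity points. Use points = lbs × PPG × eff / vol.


lbs = 8.0 × 2.205 = 17.6400
points = 17.6400 × 33 × 0.68 / 9.7

40.8084 points


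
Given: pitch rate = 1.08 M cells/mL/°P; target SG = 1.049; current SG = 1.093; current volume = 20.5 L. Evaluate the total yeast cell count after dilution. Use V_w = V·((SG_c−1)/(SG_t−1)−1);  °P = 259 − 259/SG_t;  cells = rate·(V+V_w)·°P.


V_w = 20.5·((1.093−1)/(1.049−1)−1) = 18.4082
V_final = 20.5 + 18.4082 = 38.9082
°P = 259 − 259/1.049 = 12.0982
cells = 1.08·38.9082·12.0982

508.3758 billion cells


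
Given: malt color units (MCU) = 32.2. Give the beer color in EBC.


SRM = 1.4922·MCU^0.6859;  EBC = SRM·1.97
SRM = 1.4922·32.2^0.6859 = 16.1460
EBC = 16.1460·1.97

31.8077 EBC


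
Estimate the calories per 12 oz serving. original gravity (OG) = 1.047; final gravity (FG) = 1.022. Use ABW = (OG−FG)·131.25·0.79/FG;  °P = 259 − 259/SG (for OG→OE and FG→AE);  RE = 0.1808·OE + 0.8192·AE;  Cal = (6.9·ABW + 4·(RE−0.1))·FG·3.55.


ABW = (1.047 − 1.022)·131.25·0.79/1.022 = 2.5364
OE = 259 − 259/1.047 = 11.6266 °P
AE = 259 − 259/1.022 = 5.5753 °P
RE = 0.1808·11.6266 + 0.8192·5.5753 = 6.6694 °P
Cal = (6.9·2.5364 + 4·(6.6694−0.1))·1.022·3.55

158.8334 kcal


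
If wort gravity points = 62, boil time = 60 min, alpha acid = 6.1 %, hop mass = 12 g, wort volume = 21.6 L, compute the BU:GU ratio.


U = 1.65·0.000125^(GP/1000)·(1−e^(−0.04t))/4.15;  IBU = (α/100)·m·U·1000/V;  BU:GU = IBU/GP
U = 1.65·0.000125^(62/1000)·(1−e^(−0.04·60))/4.15 = 0.2071
IBU = (6.1/100)·12·0.2071·1000/21.6 = 7.0178
BU:GU = 7.0178/62

0.1132


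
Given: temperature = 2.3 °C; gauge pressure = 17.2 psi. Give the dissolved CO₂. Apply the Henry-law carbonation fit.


vols = (P + 14.695)·(0.01821 + 0.09011·e^(−0.04·T))
vols = (17.2 + 14.695)·(0.01821 + 0.09011·e^(−0.04·2.3))

3.2023 volumes


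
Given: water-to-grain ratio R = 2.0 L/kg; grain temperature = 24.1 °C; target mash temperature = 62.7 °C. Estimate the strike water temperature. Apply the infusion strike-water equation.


T_strike = (0.41/R)·(T_mash − T_grain) + T_mash
T_strike = (0.41/2.0)·(62.7 − 24.1) + 62.7

70.6130 °C


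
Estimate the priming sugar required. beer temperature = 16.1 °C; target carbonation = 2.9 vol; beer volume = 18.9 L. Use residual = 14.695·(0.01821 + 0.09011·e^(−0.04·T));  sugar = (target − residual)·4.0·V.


residual = 14.695·(0.01821 + 0.09011·e^(−0.04·16.1)) = 0.9630
sugar = (2.9 − 0.9630)·4.0·18.9

146.4348 g


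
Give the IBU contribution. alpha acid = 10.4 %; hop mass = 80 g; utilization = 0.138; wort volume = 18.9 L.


IBU = (α/100)·mass·U·1000 / V
IBU = (10.4/100)·80·0.138·1000 / 18.9

60.7492 IBU


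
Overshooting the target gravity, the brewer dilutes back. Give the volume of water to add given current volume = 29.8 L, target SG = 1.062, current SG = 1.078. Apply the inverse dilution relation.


V_water = V·((SG_curr − 1)/(SG_target − 1) − 1)
V_water = 29.8·((1.078 − 1)/(1.062 − 1) − 1)

7.6903 L


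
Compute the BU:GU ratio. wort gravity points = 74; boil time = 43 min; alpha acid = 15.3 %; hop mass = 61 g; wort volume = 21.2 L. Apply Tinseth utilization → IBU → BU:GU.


U = 1.65·0.000125^(GP/1000)·(1−e^(−0.04t))/4.15;  IBU = (α/100)·m·U·1000/V;  BU:GU = IBU/GP
U = 1.65·0.000125^(74/1000)·(1−e^(−0.04·43))/4.15 = 0.1678
IBU = (15.3/100)·61·0.1678·1000/21.2 = 73.8926
BU:GU = 73.8926/74

0.9985


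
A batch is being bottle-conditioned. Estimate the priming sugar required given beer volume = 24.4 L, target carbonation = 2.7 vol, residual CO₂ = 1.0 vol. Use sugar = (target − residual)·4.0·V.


sugar = (2.7 − 1.0)·4.0·24.4

165.9200 g


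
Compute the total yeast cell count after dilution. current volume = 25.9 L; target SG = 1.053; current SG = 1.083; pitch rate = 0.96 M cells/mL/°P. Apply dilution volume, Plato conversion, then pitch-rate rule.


V_w = V·((SG_c−1)/(SG_t−1)−1);  °P = 259 − 259/SG_t;  cells = rate·(V+V_w)·°P
V_w = 25.9·((1.083−1)/(1.053−1)−1) = 14.6604
V_final = 25.9 + 14.6604 = 40.5604
°P = 259 − 259/1.053 = 13.0361
cells = 0.96·40.5604·13.0361

507.5987 billion cells


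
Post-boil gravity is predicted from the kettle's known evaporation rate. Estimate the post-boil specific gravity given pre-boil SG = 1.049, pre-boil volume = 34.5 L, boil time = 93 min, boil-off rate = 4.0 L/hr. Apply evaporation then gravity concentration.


V_post = V_pre − rate·(t/60);  SG_post = 1 + (SG_pre−1)·V_pre/V_post
V_post = 34.5 − 4.0·(93/60) = 28.3000
SG_post = 1 + (1.049 − 1)·34.5/28.3000

1.0597


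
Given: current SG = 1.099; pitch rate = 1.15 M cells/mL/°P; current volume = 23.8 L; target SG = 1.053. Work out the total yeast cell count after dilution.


V_w = V·((SG_c−1)/(SG_t−1)−1);  °P = 259 − 259/SG_t;  cells = rate·(V+V_w)·°P
V_w = 23.8·((1.099−1)/(1.053−1)−1) = 20.6566
V_final = 23.8 + 20.6566 = 44.4566
°P = 259 − 259/1.053 = 13.0361
cells = 1.15·44.4566·13.0361

666.4712 billion cells


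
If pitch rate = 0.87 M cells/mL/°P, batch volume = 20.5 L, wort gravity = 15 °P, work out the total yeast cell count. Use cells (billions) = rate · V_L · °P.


cells = 0.87 · 20.5 · 15

267.5250 billion cells


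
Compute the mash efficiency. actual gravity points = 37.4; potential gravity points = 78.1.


efficiency = actual / potential × 100
efficiency = 37.4 / 78.1 × 100

47.8873 %


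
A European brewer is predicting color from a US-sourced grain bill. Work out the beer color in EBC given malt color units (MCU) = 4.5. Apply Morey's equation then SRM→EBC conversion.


SRM = 1.4922·MCU^0.6859;  EBC = SRM·1.97
SRM = 1.4922·4.5^0.6859 = 4.1866
EBC = 4.1866·1.97

8.2477 EBC


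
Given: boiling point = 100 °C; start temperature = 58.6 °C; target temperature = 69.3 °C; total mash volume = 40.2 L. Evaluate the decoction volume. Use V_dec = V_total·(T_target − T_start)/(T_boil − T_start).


V_dec = 40.2·(69.3 − 58.6)/(100 − 58.6)

10.3899 L


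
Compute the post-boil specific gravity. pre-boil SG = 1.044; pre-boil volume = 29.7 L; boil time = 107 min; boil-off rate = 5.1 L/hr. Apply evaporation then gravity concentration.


V_post = V_pre − rate·(t/60);  SG_post = 1 + (SG_pre−1)·V_pre/V_post
V_post = 29.7 − 5.1·(107/60) = 20.6050
SG_post = 1 + (1.044 − 1)·29.7/20.6050

1.0634


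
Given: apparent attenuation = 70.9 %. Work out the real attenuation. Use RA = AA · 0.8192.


RA = 70.9 · 0.8192

58.0813 %


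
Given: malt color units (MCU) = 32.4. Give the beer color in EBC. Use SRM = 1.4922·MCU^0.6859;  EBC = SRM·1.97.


SRM = 1.4922·32.4^0.6859 = 16.2147
EBC = 16.2147·1.97

31.9430 EBC


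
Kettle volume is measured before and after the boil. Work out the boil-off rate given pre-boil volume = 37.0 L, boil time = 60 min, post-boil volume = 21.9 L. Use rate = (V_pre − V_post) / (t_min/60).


rate = (37.0 − 21.9) / (60/60)

15.1000 L/hr


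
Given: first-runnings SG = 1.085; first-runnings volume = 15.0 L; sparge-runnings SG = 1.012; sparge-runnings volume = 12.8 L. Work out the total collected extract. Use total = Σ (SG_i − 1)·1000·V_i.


first = (1.085 − 1)·1000·15.0 = 1275.0000
sparge = (1.012 − 1)·1000·12.8 = 153.6000
total = 1275.0000 + 153.6000

1428.6000 gravity·L


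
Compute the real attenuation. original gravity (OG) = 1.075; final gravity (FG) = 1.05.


AA = (OG−FG)/(OG−1)·100;  RA = AA·0.8192
AA = (1.075 − 1.05)/(1.075 − 1)·100 = 33.3333
RA = 33.3333·0.8192

27.3067 %


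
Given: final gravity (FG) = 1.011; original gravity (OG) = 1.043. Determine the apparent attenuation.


AA = (OG − FG)/(OG − 1) · 100
AA = (1.043 − 1.011)/(1.043 − 1) · 100

74.4186 %


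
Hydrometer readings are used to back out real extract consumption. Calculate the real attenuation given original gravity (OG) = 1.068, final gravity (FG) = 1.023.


AA = (OG−FG)/(OG−1)·100;  RA = AA·0.8192
AA = (1.068 − 1.023)/(1.068 − 1)·100 = 66.1765
RA = 66.1765·0.8192

54.2118 %


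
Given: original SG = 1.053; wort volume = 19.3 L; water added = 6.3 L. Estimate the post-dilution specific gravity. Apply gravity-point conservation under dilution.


SG_new = 1 + (SG_old − 1)·V_old/(V_old + V_water)
pts = (1.053 − 1)·1000·19.3/(19.3 + 6.3) = 39.9570
SG_new = 1 + 39.9570/1000

1.0400


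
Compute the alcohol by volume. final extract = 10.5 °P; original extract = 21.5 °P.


SG = 259/(259 − P);  ABV = (OG − FG)·131.25
OG = 259/(259 − 21.5) = 1.0905
FG = 259/(259 − 10.5) = 1.0423
ABV = (1.0905 − 1.0423)·131.25

6.3358 % ABV


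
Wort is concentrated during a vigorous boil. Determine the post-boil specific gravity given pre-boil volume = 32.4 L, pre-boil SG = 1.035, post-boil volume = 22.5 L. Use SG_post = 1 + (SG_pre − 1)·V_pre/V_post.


pts_pre = (1.035 − 1)·1000 = 35.0000
pts_post = 35.0000·32.4/22.5 = 50.4000
SG_post = 1 + 50.4000/1000

1.0504


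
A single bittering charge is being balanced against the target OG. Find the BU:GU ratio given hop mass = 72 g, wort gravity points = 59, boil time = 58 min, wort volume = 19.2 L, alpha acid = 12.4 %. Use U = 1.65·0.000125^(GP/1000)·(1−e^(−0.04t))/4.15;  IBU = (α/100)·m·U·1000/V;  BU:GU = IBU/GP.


U = 1.65·0.000125^(59/1000)·(1−e^(−0.04·58))/4.15 = 0.2110
IBU = (12.4/100)·72·0.2110·1000/19.2 = 98.1028
BU:GU = 98.1028/59

1.6628


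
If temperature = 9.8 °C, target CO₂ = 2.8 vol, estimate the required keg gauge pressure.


psi = vols/(0.01821 + 0.09011·e^(−0.04·T)) − 14.695
psi = 2.8/(0.01821 + 0.09011·e^(−0.04·9.8)) − 14.695

20.7043 psi


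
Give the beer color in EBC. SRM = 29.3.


EBC = SRM · 1.97
EBC = 29.3 · 1.97

57.7210 EBC


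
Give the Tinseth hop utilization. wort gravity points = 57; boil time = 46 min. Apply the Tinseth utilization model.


U = 1.65·0.000125^(GP/1000) · (1 − e^(−0.04·t))/4.15
bigness = 1.65·0.000125^(57/1000) = 0.9886
boil_factor = (1 − e^(−0.04·46))/4.15 = 0.2027
U = 0.9886 · 0.2027

0.2004


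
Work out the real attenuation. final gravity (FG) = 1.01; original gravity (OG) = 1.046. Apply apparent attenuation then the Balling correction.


AA = (OG−FG)/(OG−1)·100;  RA = AA·0.8192
AA = (1.046 − 1.01)/(1.046 − 1)·100 = 78.2609
RA = 78.2609·0.8192

64.1113 %


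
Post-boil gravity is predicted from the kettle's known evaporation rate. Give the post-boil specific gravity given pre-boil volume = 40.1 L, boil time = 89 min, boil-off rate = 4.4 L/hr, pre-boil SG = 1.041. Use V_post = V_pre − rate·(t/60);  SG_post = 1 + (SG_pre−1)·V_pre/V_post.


V_post = 40.1 − 4.4·(89/60) = 33.5733
SG_post = 1 + (1.041 − 1)·40.1/33.5733

1.0490


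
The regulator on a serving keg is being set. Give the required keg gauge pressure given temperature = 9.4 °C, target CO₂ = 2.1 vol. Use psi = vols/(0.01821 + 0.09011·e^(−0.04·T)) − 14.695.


psi = 2.1/(0.01821 + 0.09011·e^(−0.04·9.4)) − 14.695

11.5289 psi


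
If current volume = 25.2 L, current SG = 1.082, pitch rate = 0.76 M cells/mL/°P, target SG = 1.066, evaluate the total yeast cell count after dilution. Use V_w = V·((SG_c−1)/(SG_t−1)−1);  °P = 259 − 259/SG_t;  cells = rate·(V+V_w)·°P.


V_w = 25.2·((1.082−1)/(1.066−1)−1) = 6.1091
V_final = 25.2 + 6.1091 = 31.3091
°P = 259 − 259/1.066 = 16.0356
cells = 0.76·31.3091·16.0356

381.5668 billion cells


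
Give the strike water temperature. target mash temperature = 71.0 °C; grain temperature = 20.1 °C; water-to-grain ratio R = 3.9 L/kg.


T_strike = (0.41/R)·(T_mash − T_grain) + T_mash
T_strike = (0.41/3.9)·(71.0 − 20.1) + 71.0

76.3510 °C


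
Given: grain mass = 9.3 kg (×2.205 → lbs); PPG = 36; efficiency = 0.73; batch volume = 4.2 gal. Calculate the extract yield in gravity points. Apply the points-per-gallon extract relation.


points = lbs × PPG × eff / vol
lbs = 9.3 × 2.205 = 20.5065
points = 20.5065 × 36 × 0.73 / 4.2

128.3121 points


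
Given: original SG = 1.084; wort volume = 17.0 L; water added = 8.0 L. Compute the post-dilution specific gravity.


SG_new = 1 + (SG_old − 1)·V_old/(V_old + V_water)
pts = (1.084 − 1)·1000·17.0/(17.0 + 8.0) = 57.1200
SG_new = 1 + 57.1200/1000

1.0571


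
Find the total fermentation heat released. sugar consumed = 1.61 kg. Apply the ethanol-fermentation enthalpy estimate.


Q = m_sugar · 590 kJ/kg
Q = 1.61 · 590

949.9000 kJ


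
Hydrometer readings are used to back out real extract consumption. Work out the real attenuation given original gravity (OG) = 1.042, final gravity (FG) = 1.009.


AA = (OG−FG)/(OG−1)·100;  RA = AA·0.8192
AA = (1.042 − 1.009)/(1.042 − 1)·100 = 78.5714
RA = 78.5714·0.8192

64.3657 %


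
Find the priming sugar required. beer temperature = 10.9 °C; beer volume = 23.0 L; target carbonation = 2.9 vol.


residual = 14.695·(0.01821 + 0.09011·e^(−0.04·T));  sugar = (target − residual)·4.0·V
residual = 14.695·(0.01821 + 0.09011·e^(−0.04·10.9)) = 1.1238
sugar = (2.9 − 1.1238)·4.0·23.0

163.4081 g


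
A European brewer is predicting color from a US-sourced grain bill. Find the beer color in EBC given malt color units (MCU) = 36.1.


SRM = 1.4922·MCU^0.6859;  EBC = SRM·1.97
SRM = 1.4922·36.1^0.6859 = 17.4631
EBC = 17.4631·1.97

34.4023 EBC


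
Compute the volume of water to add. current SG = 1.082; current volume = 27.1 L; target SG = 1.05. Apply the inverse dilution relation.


V_water = V·((SG_curr − 1)/(SG_target − 1) − 1)
V_water = 27.1·((1.082 − 1)/(1.05 − 1) − 1)

17.3440 L


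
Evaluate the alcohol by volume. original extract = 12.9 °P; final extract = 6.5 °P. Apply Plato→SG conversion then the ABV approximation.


SG = 259/(259 − P);  ABV = (OG − FG)·131.25
OG = 259/(259 − 12.9) = 1.0524
FG = 259/(259 − 6.5) = 1.0257
ABV = (1.0524 − 1.0257)·131.25

3.5011 % ABV


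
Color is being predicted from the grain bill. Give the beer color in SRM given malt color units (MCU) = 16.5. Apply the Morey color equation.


SRM = 1.4922 · MCU^0.6859
SRM = 1.4922 · 16.5^0.6859

10.2070 SRM


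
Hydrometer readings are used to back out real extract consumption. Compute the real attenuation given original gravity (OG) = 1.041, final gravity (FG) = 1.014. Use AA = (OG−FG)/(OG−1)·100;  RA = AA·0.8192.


AA = (1.041 − 1.014)/(1.041 − 1)·100 = 65.8537
RA = 65.8537·0.8192

53.9473 %


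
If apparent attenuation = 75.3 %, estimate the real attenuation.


RA = AA · 0.8192
RA = 75.3 · 0.8192

61.6858 %


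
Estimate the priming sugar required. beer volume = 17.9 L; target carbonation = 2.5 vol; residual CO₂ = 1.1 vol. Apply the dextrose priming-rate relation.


sugar = (target − residual)·4.0·V
sugar = (2.5 − 1.1)·4.0·17.9

100.2400 g


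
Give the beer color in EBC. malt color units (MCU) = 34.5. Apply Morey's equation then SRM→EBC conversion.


SRM = 1.4922·MCU^0.6859;  EBC = SRM·1.97
SRM = 1.4922·34.5^0.6859 = 16.9284
EBC = 16.9284·1.97

33.3490 EBC


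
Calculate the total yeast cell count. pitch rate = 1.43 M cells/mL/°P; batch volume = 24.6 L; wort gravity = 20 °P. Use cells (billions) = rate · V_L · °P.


cells = 1.43 · 24.6 · 20

703.5600 billion cells


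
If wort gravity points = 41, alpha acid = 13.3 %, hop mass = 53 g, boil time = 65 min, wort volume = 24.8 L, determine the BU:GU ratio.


U = 1.65·0.000125^(GP/1000)·(1−e^(−0.04t))/4.15;  IBU = (α/100)·m·U·1000/V;  BU:GU = IBU/GP
U = 1.65·0.000125^(41/1000)·(1−e^(−0.04·65))/4.15 = 0.2546
IBU = (13.3/100)·53·0.2546·1000/24.8 = 72.3715
BU:GU = 72.3715/41

1.7652


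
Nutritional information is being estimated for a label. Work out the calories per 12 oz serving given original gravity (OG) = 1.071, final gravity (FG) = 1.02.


ABW = (OG−FG)·131.25·0.79/FG;  °P = 259 − 259/SG (for OG→OE and FG→AE);  RE = 0.1808·OE + 0.8192·AE;  Cal = (6.9·ABW + 4·(RE−0.1))·FG·3.55
ABW = (1.071 − 1.02)·131.25·0.79/1.02 = 5.1844
OE = 259 − 259/1.071 = 17.1699 °P
AE = 259 − 259/1.02 = 5.0784 °P
RE = 0.1808·17.1699 + 0.8192·5.0784 = 7.2646 °P
Cal = (6.9·5.1844 + 4·(7.2646−0.1))·1.02·3.55

233.3028 kcal


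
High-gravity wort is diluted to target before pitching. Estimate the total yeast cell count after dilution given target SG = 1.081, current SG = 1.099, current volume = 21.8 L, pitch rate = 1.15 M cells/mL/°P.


V_w = V·((SG_c−1)/(SG_t−1)−1);  °P = 259 − 259/SG_t;  cells = rate·(V+V_w)·°P
V_w = 21.8·((1.099−1)/(1.081−1)−1) = 4.8444
V_final = 21.8 + 4.8444 = 26.6444
°P = 259 − 259/1.081 = 19.4070
cells = 1.15·26.6444·19.4070

594.6530 billion cells


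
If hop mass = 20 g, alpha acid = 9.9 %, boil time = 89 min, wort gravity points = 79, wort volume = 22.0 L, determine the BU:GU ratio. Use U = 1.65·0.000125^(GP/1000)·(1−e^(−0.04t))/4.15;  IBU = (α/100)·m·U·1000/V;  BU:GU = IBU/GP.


U = 1.65·0.000125^(79/1000)·(1−e^(−0.04·89))/4.15 = 0.1899
IBU = (9.9/100)·20·0.1899·1000/22.0 = 17.0925
BU:GU = 17.0925/79

0.2164


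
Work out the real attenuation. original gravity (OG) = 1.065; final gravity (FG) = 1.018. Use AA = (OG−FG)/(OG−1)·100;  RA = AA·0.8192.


AA = (1.065 − 1.018)/(1.065 − 1)·100 = 72.3077
RA = 72.3077·0.8192

59.2345 %


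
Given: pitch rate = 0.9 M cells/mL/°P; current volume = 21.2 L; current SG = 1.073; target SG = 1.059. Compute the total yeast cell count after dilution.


V_w = V·((SG_c−1)/(SG_t−1)−1);  °P = 259 − 259/SG_t;  cells = rate·(V+V_w)·°P
V_w = 21.2·((1.073−1)/(1.059−1)−1) = 5.0305
V_final = 21.2 + 5.0305 = 26.2305
°P = 259 − 259/1.059 = 14.4297
cells = 0.9·26.2305·14.4297

340.6474 billion cells


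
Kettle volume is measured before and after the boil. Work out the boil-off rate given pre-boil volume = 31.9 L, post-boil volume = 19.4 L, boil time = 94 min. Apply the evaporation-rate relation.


rate = (V_pre − V_post) / (t_min/60)
rate = (31.9 − 19.4) / (94/60)

7.9787 L/hr


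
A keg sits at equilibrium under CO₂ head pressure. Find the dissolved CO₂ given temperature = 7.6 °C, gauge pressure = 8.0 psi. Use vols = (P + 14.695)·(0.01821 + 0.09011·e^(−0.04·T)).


vols = (8.0 + 14.695)·(0.01821 + 0.09011·e^(−0.04·7.6))

1.9222 volumes


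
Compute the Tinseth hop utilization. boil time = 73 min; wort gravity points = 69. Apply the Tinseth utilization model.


U = 1.65·0.000125^(GP/1000) · (1 − e^(−0.04·t))/4.15
bigness = 1.65·0.000125^(69/1000) = 0.8875
boil_factor = (1 − e^(−0.04·73))/4.15 = 0.2280
U = 0.8875 · 0.2280

0.2023


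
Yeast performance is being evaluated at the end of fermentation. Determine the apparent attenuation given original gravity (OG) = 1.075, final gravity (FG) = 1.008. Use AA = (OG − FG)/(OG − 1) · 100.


AA = (1.075 − 1.008)/(1.075 − 1) · 100

89.3333 %


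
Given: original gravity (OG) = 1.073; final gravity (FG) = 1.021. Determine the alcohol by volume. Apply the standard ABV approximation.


ABV = (OG − FG) · 131.25
ABV = (1.073 − 1.021) · 131.25

6.8250 % ABV
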